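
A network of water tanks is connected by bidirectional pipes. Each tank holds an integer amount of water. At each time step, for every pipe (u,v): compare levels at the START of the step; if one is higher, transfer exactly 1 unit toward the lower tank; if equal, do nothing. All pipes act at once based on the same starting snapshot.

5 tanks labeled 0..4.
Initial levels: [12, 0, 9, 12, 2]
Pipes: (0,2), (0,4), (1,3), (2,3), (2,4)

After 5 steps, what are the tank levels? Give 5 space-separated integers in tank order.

Answer: 8 5 7 7 8

Derivation:
Step 1: flows [0->2,0->4,3->1,3->2,2->4] -> levels [10 1 10 10 4]
Step 2: flows [0=2,0->4,3->1,2=3,2->4] -> levels [9 2 9 9 6]
Step 3: flows [0=2,0->4,3->1,2=3,2->4] -> levels [8 3 8 8 8]
Step 4: flows [0=2,0=4,3->1,2=3,2=4] -> levels [8 4 8 7 8]
Step 5: flows [0=2,0=4,3->1,2->3,2=4] -> levels [8 5 7 7 8]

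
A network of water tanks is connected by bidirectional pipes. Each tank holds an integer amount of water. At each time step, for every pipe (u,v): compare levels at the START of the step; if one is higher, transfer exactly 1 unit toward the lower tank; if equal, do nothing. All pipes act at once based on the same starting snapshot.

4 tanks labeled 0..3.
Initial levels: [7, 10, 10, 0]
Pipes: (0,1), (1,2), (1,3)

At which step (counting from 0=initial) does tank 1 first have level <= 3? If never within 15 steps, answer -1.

Answer: -1

Derivation:
Step 1: flows [1->0,1=2,1->3] -> levels [8 8 10 1]
Step 2: flows [0=1,2->1,1->3] -> levels [8 8 9 2]
Step 3: flows [0=1,2->1,1->3] -> levels [8 8 8 3]
Step 4: flows [0=1,1=2,1->3] -> levels [8 7 8 4]
Step 5: flows [0->1,2->1,1->3] -> levels [7 8 7 5]
Step 6: flows [1->0,1->2,1->3] -> levels [8 5 8 6]
Step 7: flows [0->1,2->1,3->1] -> levels [7 8 7 5]
  -> period-2 cycle (repeats step 5); tank 1 never drops to <=3
Tank 1 never reaches <=3 within 15 steps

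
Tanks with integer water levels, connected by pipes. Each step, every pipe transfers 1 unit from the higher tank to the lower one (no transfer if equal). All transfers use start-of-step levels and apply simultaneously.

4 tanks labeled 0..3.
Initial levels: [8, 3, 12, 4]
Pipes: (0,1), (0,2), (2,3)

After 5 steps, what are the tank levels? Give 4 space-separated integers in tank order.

Answer: 8 6 6 7

Derivation:
Step 1: flows [0->1,2->0,2->3] -> levels [8 4 10 5]
Step 2: flows [0->1,2->0,2->3] -> levels [8 5 8 6]
Step 3: flows [0->1,0=2,2->3] -> levels [7 6 7 7]
Step 4: flows [0->1,0=2,2=3] -> levels [6 7 7 7]
Step 5: flows [1->0,2->0,2=3] -> levels [8 6 6 7]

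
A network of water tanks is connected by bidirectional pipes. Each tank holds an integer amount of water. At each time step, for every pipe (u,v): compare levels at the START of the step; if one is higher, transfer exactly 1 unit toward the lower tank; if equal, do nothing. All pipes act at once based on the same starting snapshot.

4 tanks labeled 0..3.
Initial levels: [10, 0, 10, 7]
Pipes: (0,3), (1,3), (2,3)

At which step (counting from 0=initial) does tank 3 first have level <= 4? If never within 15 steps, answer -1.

Step 1: flows [0->3,3->1,2->3] -> levels [9 1 9 8]
Step 2: flows [0->3,3->1,2->3] -> levels [8 2 8 9]
Step 3: flows [3->0,3->1,3->2] -> levels [9 3 9 6]
Step 4: flows [0->3,3->1,2->3] -> levels [8 4 8 7]
Step 5: flows [0->3,3->1,2->3] -> levels [7 5 7 8]
Step 6: flows [3->0,3->1,3->2] -> levels [8 6 8 5]
Step 7: flows [0->3,1->3,2->3] -> levels [7 5 7 8]
  -> period-2 cycle (repeats step 5); tank 3 never drops to <=4
Tank 3 never reaches <=4 within 15 steps

Answer: -1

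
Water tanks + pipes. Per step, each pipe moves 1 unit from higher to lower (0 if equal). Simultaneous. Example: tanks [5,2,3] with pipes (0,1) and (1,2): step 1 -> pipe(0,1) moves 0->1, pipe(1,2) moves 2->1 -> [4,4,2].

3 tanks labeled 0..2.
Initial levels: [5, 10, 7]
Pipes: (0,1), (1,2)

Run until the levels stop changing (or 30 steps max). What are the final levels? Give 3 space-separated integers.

Step 1: flows [1->0,1->2] -> levels [6 8 8]
Step 2: flows [1->0,1=2] -> levels [7 7 8]
Step 3: flows [0=1,2->1] -> levels [7 8 7]
Step 4: flows [1->0,1->2] -> levels [8 6 8]
Step 5: flows [0->1,2->1] -> levels [7 8 7]
  -> period-2 cycle: step 5 state = step 3 state; never stabilizes
  -> state at step 30: (30-3) mod 2 = 1, same as step 4 -> [8 6 8]

Answer: 8 6 8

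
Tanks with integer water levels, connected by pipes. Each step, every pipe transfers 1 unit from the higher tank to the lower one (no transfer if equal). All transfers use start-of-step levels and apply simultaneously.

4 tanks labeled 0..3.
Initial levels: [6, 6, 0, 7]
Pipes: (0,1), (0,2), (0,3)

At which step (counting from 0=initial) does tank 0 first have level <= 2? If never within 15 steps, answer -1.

Answer: -1

Derivation:
Step 1: flows [0=1,0->2,3->0] -> levels [6 6 1 6]
Step 2: flows [0=1,0->2,0=3] -> levels [5 6 2 6]
Step 3: flows [1->0,0->2,3->0] -> levels [6 5 3 5]
Step 4: flows [0->1,0->2,0->3] -> levels [3 6 4 6]
Step 5: flows [1->0,2->0,3->0] -> levels [6 5 3 5]
  -> period-2 cycle (repeats step 3); tank 0 never drops to <=2
Tank 0 never reaches <=2 within 15 steps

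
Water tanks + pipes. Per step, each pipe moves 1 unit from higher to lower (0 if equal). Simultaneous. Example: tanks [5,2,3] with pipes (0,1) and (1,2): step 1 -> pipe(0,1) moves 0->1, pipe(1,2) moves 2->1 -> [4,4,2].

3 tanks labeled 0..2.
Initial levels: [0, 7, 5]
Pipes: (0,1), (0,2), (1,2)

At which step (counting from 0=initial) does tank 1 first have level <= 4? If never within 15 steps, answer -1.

Step 1: flows [1->0,2->0,1->2] -> levels [2 5 5]
Step 2: flows [1->0,2->0,1=2] -> levels [4 4 4]
Tank 1 first reaches <=4 at step 2

Answer: 2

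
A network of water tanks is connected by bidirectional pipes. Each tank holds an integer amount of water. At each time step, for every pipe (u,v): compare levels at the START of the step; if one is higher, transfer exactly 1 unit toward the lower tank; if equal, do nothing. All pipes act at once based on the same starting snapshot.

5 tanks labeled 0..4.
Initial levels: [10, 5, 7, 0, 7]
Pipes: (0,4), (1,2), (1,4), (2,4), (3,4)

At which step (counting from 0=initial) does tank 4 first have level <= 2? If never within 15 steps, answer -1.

Answer: -1

Derivation:
Step 1: flows [0->4,2->1,4->1,2=4,4->3] -> levels [9 7 6 1 6]
Step 2: flows [0->4,1->2,1->4,2=4,4->3] -> levels [8 5 7 2 7]
Step 3: flows [0->4,2->1,4->1,2=4,4->3] -> levels [7 7 6 3 6]
Step 4: flows [0->4,1->2,1->4,2=4,4->3] -> levels [6 5 7 4 7]
Step 5: flows [4->0,2->1,4->1,2=4,4->3] -> levels [7 7 6 5 4]
Step 6: flows [0->4,1->2,1->4,2->4,3->4] -> levels [6 5 6 4 8]
Step 7: flows [4->0,2->1,4->1,4->2,4->3] -> levels [7 7 6 5 4]
  -> period-2 cycle (repeats step 5); tank 4 never drops to <=2
Tank 4 never reaches <=2 within 15 steps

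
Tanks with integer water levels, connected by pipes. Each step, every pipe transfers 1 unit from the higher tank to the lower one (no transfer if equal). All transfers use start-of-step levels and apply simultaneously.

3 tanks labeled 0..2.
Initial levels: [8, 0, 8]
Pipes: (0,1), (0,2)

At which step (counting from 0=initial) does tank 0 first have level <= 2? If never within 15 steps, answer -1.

Step 1: flows [0->1,0=2] -> levels [7 1 8]
Step 2: flows [0->1,2->0] -> levels [7 2 7]
Step 3: flows [0->1,0=2] -> levels [6 3 7]
Step 4: flows [0->1,2->0] -> levels [6 4 6]
Step 5: flows [0->1,0=2] -> levels [5 5 6]
Step 6: flows [0=1,2->0] -> levels [6 5 5]
Step 7: flows [0->1,0->2] -> levels [4 6 6]
Step 8: flows [1->0,2->0] -> levels [6 5 5]
  -> period-2 cycle (repeats step 6); tank 0 never drops to <=2
Tank 0 never reaches <=2 within 15 steps

Answer: -1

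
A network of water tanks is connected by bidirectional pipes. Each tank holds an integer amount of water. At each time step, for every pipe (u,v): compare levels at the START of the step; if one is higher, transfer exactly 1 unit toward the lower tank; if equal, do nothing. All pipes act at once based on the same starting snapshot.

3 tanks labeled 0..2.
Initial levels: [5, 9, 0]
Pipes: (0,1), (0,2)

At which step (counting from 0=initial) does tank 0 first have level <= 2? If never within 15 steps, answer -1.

Step 1: flows [1->0,0->2] -> levels [5 8 1]
Step 2: flows [1->0,0->2] -> levels [5 7 2]
Step 3: flows [1->0,0->2] -> levels [5 6 3]
Step 4: flows [1->0,0->2] -> levels [5 5 4]
Step 5: flows [0=1,0->2] -> levels [4 5 5]
Step 6: flows [1->0,2->0] -> levels [6 4 4]
Step 7: flows [0->1,0->2] -> levels [4 5 5]
  -> period-2 cycle (repeats step 5); tank 0 never drops to <=2
Tank 0 never reaches <=2 within 15 steps

Answer: -1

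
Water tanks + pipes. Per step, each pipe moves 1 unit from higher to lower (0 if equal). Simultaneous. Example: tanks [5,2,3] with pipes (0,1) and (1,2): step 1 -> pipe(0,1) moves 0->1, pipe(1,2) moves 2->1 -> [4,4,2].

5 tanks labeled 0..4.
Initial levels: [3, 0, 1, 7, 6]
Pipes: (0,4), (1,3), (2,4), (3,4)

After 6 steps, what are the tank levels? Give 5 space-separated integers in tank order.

Answer: 5 2 4 4 2

Derivation:
Step 1: flows [4->0,3->1,4->2,3->4] -> levels [4 1 2 5 5]
Step 2: flows [4->0,3->1,4->2,3=4] -> levels [5 2 3 4 3]
Step 3: flows [0->4,3->1,2=4,3->4] -> levels [4 3 3 2 5]
Step 4: flows [4->0,1->3,4->2,4->3] -> levels [5 2 4 4 2]
Step 5: flows [0->4,3->1,2->4,3->4] -> levels [4 3 3 2 5]
  -> period-2 cycle: step 5 state = step 3 state
  -> state at step 6: (6-3) mod 2 = 1, same as step 4 -> [5 2 4 4 2]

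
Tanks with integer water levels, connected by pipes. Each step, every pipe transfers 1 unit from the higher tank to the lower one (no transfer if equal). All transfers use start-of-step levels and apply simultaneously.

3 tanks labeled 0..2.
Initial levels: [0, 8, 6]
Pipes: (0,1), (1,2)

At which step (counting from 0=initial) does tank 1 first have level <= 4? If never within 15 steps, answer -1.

Answer: 5

Derivation:
Step 1: flows [1->0,1->2] -> levels [1 6 7]
Step 2: flows [1->0,2->1] -> levels [2 6 6]
Step 3: flows [1->0,1=2] -> levels [3 5 6]
Step 4: flows [1->0,2->1] -> levels [4 5 5]
Step 5: flows [1->0,1=2] -> levels [5 4 5]
Tank 1 first reaches <=4 at step 5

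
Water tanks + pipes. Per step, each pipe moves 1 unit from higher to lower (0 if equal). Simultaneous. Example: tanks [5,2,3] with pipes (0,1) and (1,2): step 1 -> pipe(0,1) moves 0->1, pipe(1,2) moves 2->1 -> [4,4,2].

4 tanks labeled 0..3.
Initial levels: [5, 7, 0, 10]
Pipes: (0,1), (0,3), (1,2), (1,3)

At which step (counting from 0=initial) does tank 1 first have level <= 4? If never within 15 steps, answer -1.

Step 1: flows [1->0,3->0,1->2,3->1] -> levels [7 6 1 8]
Step 2: flows [0->1,3->0,1->2,3->1] -> levels [7 7 2 6]
Step 3: flows [0=1,0->3,1->2,1->3] -> levels [6 5 3 8]
Step 4: flows [0->1,3->0,1->2,3->1] -> levels [6 6 4 6]
Step 5: flows [0=1,0=3,1->2,1=3] -> levels [6 5 5 6]
Step 6: flows [0->1,0=3,1=2,3->1] -> levels [5 7 5 5]
Step 7: flows [1->0,0=3,1->2,1->3] -> levels [6 4 6 6]
Tank 1 first reaches <=4 at step 7

Answer: 7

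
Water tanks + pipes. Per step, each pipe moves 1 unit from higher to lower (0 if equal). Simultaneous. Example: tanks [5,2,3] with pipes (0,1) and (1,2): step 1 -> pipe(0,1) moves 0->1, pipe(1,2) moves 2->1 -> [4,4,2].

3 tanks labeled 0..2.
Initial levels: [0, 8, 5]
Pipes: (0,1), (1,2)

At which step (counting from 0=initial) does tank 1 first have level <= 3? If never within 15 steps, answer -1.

Answer: 6

Derivation:
Step 1: flows [1->0,1->2] -> levels [1 6 6]
Step 2: flows [1->0,1=2] -> levels [2 5 6]
Step 3: flows [1->0,2->1] -> levels [3 5 5]
Step 4: flows [1->0,1=2] -> levels [4 4 5]
Step 5: flows [0=1,2->1] -> levels [4 5 4]
Step 6: flows [1->0,1->2] -> levels [5 3 5]
Tank 1 first reaches <=3 at step 6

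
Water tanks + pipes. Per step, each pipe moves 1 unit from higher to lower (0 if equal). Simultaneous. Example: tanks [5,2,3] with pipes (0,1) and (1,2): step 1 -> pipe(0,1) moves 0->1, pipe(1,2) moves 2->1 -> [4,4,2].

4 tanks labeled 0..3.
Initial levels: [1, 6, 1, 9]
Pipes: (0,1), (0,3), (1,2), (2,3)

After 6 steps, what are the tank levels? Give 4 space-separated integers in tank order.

Step 1: flows [1->0,3->0,1->2,3->2] -> levels [3 4 3 7]
Step 2: flows [1->0,3->0,1->2,3->2] -> levels [5 2 5 5]
Step 3: flows [0->1,0=3,2->1,2=3] -> levels [4 4 4 5]
Step 4: flows [0=1,3->0,1=2,3->2] -> levels [5 4 5 3]
Step 5: flows [0->1,0->3,2->1,2->3] -> levels [3 6 3 5]
Step 6: flows [1->0,3->0,1->2,3->2] -> levels [5 4 5 3]

Answer: 5 4 5 3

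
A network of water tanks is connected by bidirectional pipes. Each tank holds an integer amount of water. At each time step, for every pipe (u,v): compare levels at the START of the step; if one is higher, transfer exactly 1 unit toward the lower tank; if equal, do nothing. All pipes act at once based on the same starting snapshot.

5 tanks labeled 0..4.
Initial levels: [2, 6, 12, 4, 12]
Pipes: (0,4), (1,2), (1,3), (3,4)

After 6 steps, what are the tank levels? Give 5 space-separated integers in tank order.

Answer: 7 8 8 7 6

Derivation:
Step 1: flows [4->0,2->1,1->3,4->3] -> levels [3 6 11 6 10]
Step 2: flows [4->0,2->1,1=3,4->3] -> levels [4 7 10 7 8]
Step 3: flows [4->0,2->1,1=3,4->3] -> levels [5 8 9 8 6]
Step 4: flows [4->0,2->1,1=3,3->4] -> levels [6 9 8 7 6]
Step 5: flows [0=4,1->2,1->3,3->4] -> levels [6 7 9 7 7]
Step 6: flows [4->0,2->1,1=3,3=4] -> levels [7 8 8 7 6]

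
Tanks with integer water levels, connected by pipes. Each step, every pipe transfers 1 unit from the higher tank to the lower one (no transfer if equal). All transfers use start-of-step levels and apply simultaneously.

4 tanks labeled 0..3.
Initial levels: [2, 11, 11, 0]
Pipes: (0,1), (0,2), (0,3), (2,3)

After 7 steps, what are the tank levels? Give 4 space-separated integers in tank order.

Answer: 8 6 5 5

Derivation:
Step 1: flows [1->0,2->0,0->3,2->3] -> levels [3 10 9 2]
Step 2: flows [1->0,2->0,0->3,2->3] -> levels [4 9 7 4]
Step 3: flows [1->0,2->0,0=3,2->3] -> levels [6 8 5 5]
Step 4: flows [1->0,0->2,0->3,2=3] -> levels [5 7 6 6]
Step 5: flows [1->0,2->0,3->0,2=3] -> levels [8 6 5 5]
Step 6: flows [0->1,0->2,0->3,2=3] -> levels [5 7 6 6]
  -> period-2 cycle: step 6 state = step 4 state
  -> state at step 7: (7-4) mod 2 = 1, same as step 5 -> [8 6 5 5]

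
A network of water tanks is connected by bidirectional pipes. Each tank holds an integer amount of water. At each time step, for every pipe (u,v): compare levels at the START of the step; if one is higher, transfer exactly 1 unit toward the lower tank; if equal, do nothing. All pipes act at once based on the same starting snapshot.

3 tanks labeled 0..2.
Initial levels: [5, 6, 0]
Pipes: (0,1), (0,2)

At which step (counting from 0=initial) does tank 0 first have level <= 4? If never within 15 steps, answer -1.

Answer: 2

Derivation:
Step 1: flows [1->0,0->2] -> levels [5 5 1]
Step 2: flows [0=1,0->2] -> levels [4 5 2]
Tank 0 first reaches <=4 at step 2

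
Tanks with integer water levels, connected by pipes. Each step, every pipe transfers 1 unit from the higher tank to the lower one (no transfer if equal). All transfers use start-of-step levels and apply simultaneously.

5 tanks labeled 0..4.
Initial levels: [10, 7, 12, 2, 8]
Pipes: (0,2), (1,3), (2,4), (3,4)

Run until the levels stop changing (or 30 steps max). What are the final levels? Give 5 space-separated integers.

Step 1: flows [2->0,1->3,2->4,4->3] -> levels [11 6 10 4 8]
Step 2: flows [0->2,1->3,2->4,4->3] -> levels [10 5 10 6 8]
Step 3: flows [0=2,3->1,2->4,4->3] -> levels [10 6 9 6 8]
Step 4: flows [0->2,1=3,2->4,4->3] -> levels [9 6 9 7 8]
Step 5: flows [0=2,3->1,2->4,4->3] -> levels [9 7 8 7 8]
Step 6: flows [0->2,1=3,2=4,4->3] -> levels [8 7 9 8 7]
Step 7: flows [2->0,3->1,2->4,3->4] -> levels [9 8 7 6 9]
Step 8: flows [0->2,1->3,4->2,4->3] -> levels [8 7 9 8 7]
  -> period-2 cycle: step 8 state = step 6 state; never stabilizes
  -> state at step 30: (30-6) mod 2 = 0, same as step 6 -> [8 7 9 8 7]

Answer: 8 7 9 8 7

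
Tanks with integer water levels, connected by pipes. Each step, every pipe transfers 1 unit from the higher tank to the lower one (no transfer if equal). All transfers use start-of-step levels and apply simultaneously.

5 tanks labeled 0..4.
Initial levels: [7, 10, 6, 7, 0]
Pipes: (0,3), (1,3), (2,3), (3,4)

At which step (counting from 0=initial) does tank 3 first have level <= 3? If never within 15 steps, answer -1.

Step 1: flows [0=3,1->3,3->2,3->4] -> levels [7 9 7 6 1]
Step 2: flows [0->3,1->3,2->3,3->4] -> levels [6 8 6 8 2]
Step 3: flows [3->0,1=3,3->2,3->4] -> levels [7 8 7 5 3]
Step 4: flows [0->3,1->3,2->3,3->4] -> levels [6 7 6 7 4]
Step 5: flows [3->0,1=3,3->2,3->4] -> levels [7 7 7 4 5]
Step 6: flows [0->3,1->3,2->3,4->3] -> levels [6 6 6 8 4]
Step 7: flows [3->0,3->1,3->2,3->4] -> levels [7 7 7 4 5]
  -> period-2 cycle (repeats step 5); tank 3 never drops to <=3
Tank 3 never reaches <=3 within 15 steps

Answer: -1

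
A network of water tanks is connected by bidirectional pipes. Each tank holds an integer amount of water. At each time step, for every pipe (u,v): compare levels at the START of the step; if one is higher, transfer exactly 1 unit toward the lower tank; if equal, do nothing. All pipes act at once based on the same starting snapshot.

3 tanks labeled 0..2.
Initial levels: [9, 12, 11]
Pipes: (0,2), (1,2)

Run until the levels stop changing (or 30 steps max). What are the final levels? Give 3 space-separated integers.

Step 1: flows [2->0,1->2] -> levels [10 11 11]
Step 2: flows [2->0,1=2] -> levels [11 11 10]
Step 3: flows [0->2,1->2] -> levels [10 10 12]
Step 4: flows [2->0,2->1] -> levels [11 11 10]
  -> period-2 cycle: step 4 state = step 2 state; never stabilizes
  -> state at step 30: (30-2) mod 2 = 0, same as step 2 -> [11 11 10]

Answer: 11 11 10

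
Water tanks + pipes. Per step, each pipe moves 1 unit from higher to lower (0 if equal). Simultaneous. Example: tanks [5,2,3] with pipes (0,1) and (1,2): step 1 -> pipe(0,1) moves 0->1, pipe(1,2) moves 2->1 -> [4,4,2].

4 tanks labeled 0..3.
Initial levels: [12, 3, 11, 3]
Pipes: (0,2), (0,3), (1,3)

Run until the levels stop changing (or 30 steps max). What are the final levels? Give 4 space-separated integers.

Answer: 6 7 8 8

Derivation:
Step 1: flows [0->2,0->3,1=3] -> levels [10 3 12 4]
Step 2: flows [2->0,0->3,3->1] -> levels [10 4 11 4]
Step 3: flows [2->0,0->3,1=3] -> levels [10 4 10 5]
Step 4: flows [0=2,0->3,3->1] -> levels [9 5 10 5]
Step 5: flows [2->0,0->3,1=3] -> levels [9 5 9 6]
Step 6: flows [0=2,0->3,3->1] -> levels [8 6 9 6]
Step 7: flows [2->0,0->3,1=3] -> levels [8 6 8 7]
Step 8: flows [0=2,0->3,3->1] -> levels [7 7 8 7]
Step 9: flows [2->0,0=3,1=3] -> levels [8 7 7 7]
Step 10: flows [0->2,0->3,1=3] -> levels [6 7 8 8]
Step 11: flows [2->0,3->0,3->1] -> levels [8 8 7 6]
Step 12: flows [0->2,0->3,1->3] -> levels [6 7 8 8]
  -> period-2 cycle: step 12 state = step 10 state; never stabilizes
  -> state at step 30: (30-10) mod 2 = 0, same as step 10 -> [6 7 8 8]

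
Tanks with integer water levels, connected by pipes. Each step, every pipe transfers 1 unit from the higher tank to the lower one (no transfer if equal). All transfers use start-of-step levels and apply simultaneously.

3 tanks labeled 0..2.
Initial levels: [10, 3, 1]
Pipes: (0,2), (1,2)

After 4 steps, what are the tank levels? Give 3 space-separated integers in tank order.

Answer: 6 4 4

Derivation:
Step 1: flows [0->2,1->2] -> levels [9 2 3]
Step 2: flows [0->2,2->1] -> levels [8 3 3]
Step 3: flows [0->2,1=2] -> levels [7 3 4]
Step 4: flows [0->2,2->1] -> levels [6 4 4]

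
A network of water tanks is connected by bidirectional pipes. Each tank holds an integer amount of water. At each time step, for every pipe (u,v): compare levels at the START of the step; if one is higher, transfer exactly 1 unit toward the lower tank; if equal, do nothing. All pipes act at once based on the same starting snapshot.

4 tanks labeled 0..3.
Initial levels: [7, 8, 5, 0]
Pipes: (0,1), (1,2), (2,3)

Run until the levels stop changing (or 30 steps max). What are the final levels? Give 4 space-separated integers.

Step 1: flows [1->0,1->2,2->3] -> levels [8 6 5 1]
Step 2: flows [0->1,1->2,2->3] -> levels [7 6 5 2]
Step 3: flows [0->1,1->2,2->3] -> levels [6 6 5 3]
Step 4: flows [0=1,1->2,2->3] -> levels [6 5 5 4]
Step 5: flows [0->1,1=2,2->3] -> levels [5 6 4 5]
Step 6: flows [1->0,1->2,3->2] -> levels [6 4 6 4]
Step 7: flows [0->1,2->1,2->3] -> levels [5 6 4 5]
  -> period-2 cycle: step 7 state = step 5 state; never stabilizes
  -> state at step 30: (30-5) mod 2 = 1, same as step 6 -> [6 4 6 4]

Answer: 6 4 6 4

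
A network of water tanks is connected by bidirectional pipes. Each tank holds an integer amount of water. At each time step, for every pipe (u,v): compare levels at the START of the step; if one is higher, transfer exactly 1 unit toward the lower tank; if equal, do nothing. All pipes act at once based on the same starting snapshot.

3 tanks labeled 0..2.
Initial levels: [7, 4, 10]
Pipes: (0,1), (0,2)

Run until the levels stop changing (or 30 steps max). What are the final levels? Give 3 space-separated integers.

Step 1: flows [0->1,2->0] -> levels [7 5 9]
Step 2: flows [0->1,2->0] -> levels [7 6 8]
Step 3: flows [0->1,2->0] -> levels [7 7 7]
Step 4: flows [0=1,0=2] -> levels [7 7 7]
  -> stable (no change)

Answer: 7 7 7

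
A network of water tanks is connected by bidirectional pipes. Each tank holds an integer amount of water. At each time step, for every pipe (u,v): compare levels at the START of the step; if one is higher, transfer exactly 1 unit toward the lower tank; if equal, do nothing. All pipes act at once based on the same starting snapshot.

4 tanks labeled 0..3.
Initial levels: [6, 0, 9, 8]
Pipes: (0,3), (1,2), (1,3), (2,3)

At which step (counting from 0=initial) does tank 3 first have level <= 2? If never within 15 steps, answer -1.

Step 1: flows [3->0,2->1,3->1,2->3] -> levels [7 2 7 7]
Step 2: flows [0=3,2->1,3->1,2=3] -> levels [7 4 6 6]
Step 3: flows [0->3,2->1,3->1,2=3] -> levels [6 6 5 6]
Step 4: flows [0=3,1->2,1=3,3->2] -> levels [6 5 7 5]
Step 5: flows [0->3,2->1,1=3,2->3] -> levels [5 6 5 7]
Step 6: flows [3->0,1->2,3->1,3->2] -> levels [6 6 7 4]
Step 7: flows [0->3,2->1,1->3,2->3] -> levels [5 6 5 7]
  -> period-2 cycle (repeats step 5); tank 3 never drops to <=2
Tank 3 never reaches <=2 within 15 steps

Answer: -1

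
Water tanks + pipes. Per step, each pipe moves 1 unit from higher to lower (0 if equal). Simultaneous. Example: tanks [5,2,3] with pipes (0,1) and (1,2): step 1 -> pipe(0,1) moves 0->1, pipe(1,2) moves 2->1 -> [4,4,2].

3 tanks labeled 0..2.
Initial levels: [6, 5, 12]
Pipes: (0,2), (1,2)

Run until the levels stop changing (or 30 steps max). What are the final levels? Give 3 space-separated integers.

Answer: 7 7 9

Derivation:
Step 1: flows [2->0,2->1] -> levels [7 6 10]
Step 2: flows [2->0,2->1] -> levels [8 7 8]
Step 3: flows [0=2,2->1] -> levels [8 8 7]
Step 4: flows [0->2,1->2] -> levels [7 7 9]
Step 5: flows [2->0,2->1] -> levels [8 8 7]
  -> period-2 cycle: step 5 state = step 3 state; never stabilizes
  -> state at step 30: (30-3) mod 2 = 1, same as step 4 -> [7 7 9]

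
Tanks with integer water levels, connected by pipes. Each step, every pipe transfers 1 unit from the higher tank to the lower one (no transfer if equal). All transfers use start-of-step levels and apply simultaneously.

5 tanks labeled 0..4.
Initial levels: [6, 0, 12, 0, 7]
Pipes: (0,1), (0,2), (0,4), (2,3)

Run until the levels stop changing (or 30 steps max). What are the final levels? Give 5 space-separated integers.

Answer: 4 5 6 4 6

Derivation:
Step 1: flows [0->1,2->0,4->0,2->3] -> levels [7 1 10 1 6]
Step 2: flows [0->1,2->0,0->4,2->3] -> levels [6 2 8 2 7]
Step 3: flows [0->1,2->0,4->0,2->3] -> levels [7 3 6 3 6]
Step 4: flows [0->1,0->2,0->4,2->3] -> levels [4 4 6 4 7]
Step 5: flows [0=1,2->0,4->0,2->3] -> levels [6 4 4 5 6]
Step 6: flows [0->1,0->2,0=4,3->2] -> levels [4 5 6 4 6]
Step 7: flows [1->0,2->0,4->0,2->3] -> levels [7 4 4 5 5]
Step 8: flows [0->1,0->2,0->4,3->2] -> levels [4 5 6 4 6]
  -> period-2 cycle: step 8 state = step 6 state; never stabilizes
  -> state at step 30: (30-6) mod 2 = 0, same as step 6 -> [4 5 6 4 6]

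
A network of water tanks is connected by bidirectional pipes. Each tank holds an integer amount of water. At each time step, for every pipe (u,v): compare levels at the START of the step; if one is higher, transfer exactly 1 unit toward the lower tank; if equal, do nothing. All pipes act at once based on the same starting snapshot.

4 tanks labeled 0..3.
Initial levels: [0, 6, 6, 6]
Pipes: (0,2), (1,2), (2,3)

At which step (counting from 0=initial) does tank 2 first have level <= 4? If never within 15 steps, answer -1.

Step 1: flows [2->0,1=2,2=3] -> levels [1 6 5 6]
Step 2: flows [2->0,1->2,3->2] -> levels [2 5 6 5]
Step 3: flows [2->0,2->1,2->3] -> levels [3 6 3 6]
Tank 2 first reaches <=4 at step 3

Answer: 3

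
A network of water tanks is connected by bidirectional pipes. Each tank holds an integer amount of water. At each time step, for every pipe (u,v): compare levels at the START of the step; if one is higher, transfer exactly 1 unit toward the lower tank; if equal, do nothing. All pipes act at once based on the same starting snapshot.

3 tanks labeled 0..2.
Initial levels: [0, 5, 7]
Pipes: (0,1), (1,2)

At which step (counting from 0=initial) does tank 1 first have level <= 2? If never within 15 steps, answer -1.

Step 1: flows [1->0,2->1] -> levels [1 5 6]
Step 2: flows [1->0,2->1] -> levels [2 5 5]
Step 3: flows [1->0,1=2] -> levels [3 4 5]
Step 4: flows [1->0,2->1] -> levels [4 4 4]
Step 5: flows [0=1,1=2] -> levels [4 4 4]
  -> stable; tank 1 stays at 4 > 2
Tank 1 never reaches <=2 within 15 steps

Answer: -1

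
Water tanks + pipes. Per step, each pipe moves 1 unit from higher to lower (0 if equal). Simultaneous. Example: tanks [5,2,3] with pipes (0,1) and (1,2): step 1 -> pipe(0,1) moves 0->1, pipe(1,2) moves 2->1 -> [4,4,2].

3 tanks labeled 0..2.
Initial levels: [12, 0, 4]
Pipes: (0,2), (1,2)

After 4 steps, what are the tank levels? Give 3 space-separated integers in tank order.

Answer: 8 4 4

Derivation:
Step 1: flows [0->2,2->1] -> levels [11 1 4]
Step 2: flows [0->2,2->1] -> levels [10 2 4]
Step 3: flows [0->2,2->1] -> levels [9 3 4]
Step 4: flows [0->2,2->1] -> levels [8 4 4]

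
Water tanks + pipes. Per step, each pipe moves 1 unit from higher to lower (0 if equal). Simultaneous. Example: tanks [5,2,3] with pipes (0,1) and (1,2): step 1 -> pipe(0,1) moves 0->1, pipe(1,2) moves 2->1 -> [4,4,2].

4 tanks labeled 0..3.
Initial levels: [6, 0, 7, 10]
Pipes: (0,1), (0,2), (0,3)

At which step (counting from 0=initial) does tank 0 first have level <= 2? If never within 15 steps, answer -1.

Step 1: flows [0->1,2->0,3->0] -> levels [7 1 6 9]
Step 2: flows [0->1,0->2,3->0] -> levels [6 2 7 8]
Step 3: flows [0->1,2->0,3->0] -> levels [7 3 6 7]
Step 4: flows [0->1,0->2,0=3] -> levels [5 4 7 7]
Step 5: flows [0->1,2->0,3->0] -> levels [6 5 6 6]
Step 6: flows [0->1,0=2,0=3] -> levels [5 6 6 6]
Step 7: flows [1->0,2->0,3->0] -> levels [8 5 5 5]
Step 8: flows [0->1,0->2,0->3] -> levels [5 6 6 6]
  -> period-2 cycle (repeats step 6); tank 0 never drops to <=2
Tank 0 never reaches <=2 within 15 steps

Answer: -1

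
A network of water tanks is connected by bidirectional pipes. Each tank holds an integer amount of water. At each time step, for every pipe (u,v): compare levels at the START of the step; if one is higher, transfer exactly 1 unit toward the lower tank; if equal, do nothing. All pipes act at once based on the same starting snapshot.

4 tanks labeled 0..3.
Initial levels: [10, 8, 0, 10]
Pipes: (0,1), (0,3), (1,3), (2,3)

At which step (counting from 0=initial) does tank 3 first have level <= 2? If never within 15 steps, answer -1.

Step 1: flows [0->1,0=3,3->1,3->2] -> levels [9 10 1 8]
Step 2: flows [1->0,0->3,1->3,3->2] -> levels [9 8 2 9]
Step 3: flows [0->1,0=3,3->1,3->2] -> levels [8 10 3 7]
Step 4: flows [1->0,0->3,1->3,3->2] -> levels [8 8 4 8]
Step 5: flows [0=1,0=3,1=3,3->2] -> levels [8 8 5 7]
Step 6: flows [0=1,0->3,1->3,3->2] -> levels [7 7 6 8]
Step 7: flows [0=1,3->0,3->1,3->2] -> levels [8 8 7 5]
Step 8: flows [0=1,0->3,1->3,2->3] -> levels [7 7 6 8]
  -> period-2 cycle (repeats step 6); tank 3 never drops to <=2
Tank 3 never reaches <=2 within 15 steps

Answer: -1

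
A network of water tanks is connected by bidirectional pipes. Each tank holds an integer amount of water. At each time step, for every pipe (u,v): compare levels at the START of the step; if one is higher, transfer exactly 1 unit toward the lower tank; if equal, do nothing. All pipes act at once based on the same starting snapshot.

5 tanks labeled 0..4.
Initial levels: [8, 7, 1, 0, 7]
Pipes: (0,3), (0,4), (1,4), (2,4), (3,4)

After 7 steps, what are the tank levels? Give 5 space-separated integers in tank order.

Answer: 5 5 5 6 2

Derivation:
Step 1: flows [0->3,0->4,1=4,4->2,4->3] -> levels [6 7 2 2 6]
Step 2: flows [0->3,0=4,1->4,4->2,4->3] -> levels [5 6 3 4 5]
Step 3: flows [0->3,0=4,1->4,4->2,4->3] -> levels [4 5 4 6 4]
Step 4: flows [3->0,0=4,1->4,2=4,3->4] -> levels [5 4 4 4 6]
Step 5: flows [0->3,4->0,4->1,4->2,4->3] -> levels [5 5 5 6 2]
Step 6: flows [3->0,0->4,1->4,2->4,3->4] -> levels [5 4 4 4 6]
  -> period-2 cycle: step 6 state = step 4 state
  -> state at step 7: (7-4) mod 2 = 1, same as step 5 -> [5 5 5 6 2]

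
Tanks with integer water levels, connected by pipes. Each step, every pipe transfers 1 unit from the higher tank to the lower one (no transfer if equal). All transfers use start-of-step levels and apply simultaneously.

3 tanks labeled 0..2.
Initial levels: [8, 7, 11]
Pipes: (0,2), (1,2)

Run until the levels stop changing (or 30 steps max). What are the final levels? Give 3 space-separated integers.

Step 1: flows [2->0,2->1] -> levels [9 8 9]
Step 2: flows [0=2,2->1] -> levels [9 9 8]
Step 3: flows [0->2,1->2] -> levels [8 8 10]
Step 4: flows [2->0,2->1] -> levels [9 9 8]
  -> period-2 cycle: step 4 state = step 2 state; never stabilizes
  -> state at step 30: (30-2) mod 2 = 0, same as step 2 -> [9 9 8]

Answer: 9 9 8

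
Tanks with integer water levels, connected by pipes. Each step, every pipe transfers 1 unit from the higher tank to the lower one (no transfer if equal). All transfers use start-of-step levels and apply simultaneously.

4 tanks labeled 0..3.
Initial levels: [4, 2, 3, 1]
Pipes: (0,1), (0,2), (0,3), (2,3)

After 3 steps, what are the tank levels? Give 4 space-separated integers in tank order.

Step 1: flows [0->1,0->2,0->3,2->3] -> levels [1 3 3 3]
Step 2: flows [1->0,2->0,3->0,2=3] -> levels [4 2 2 2]
Step 3: flows [0->1,0->2,0->3,2=3] -> levels [1 3 3 3]

Answer: 1 3 3 3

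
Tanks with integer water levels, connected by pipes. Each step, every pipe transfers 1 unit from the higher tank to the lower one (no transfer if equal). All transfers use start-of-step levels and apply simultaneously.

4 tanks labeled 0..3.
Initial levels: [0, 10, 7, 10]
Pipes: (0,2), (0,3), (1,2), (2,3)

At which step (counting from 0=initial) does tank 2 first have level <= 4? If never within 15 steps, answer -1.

Step 1: flows [2->0,3->0,1->2,3->2] -> levels [2 9 8 8]
Step 2: flows [2->0,3->0,1->2,2=3] -> levels [4 8 8 7]
Step 3: flows [2->0,3->0,1=2,2->3] -> levels [6 8 6 7]
Step 4: flows [0=2,3->0,1->2,3->2] -> levels [7 7 8 5]
Step 5: flows [2->0,0->3,2->1,2->3] -> levels [7 8 5 7]
Step 6: flows [0->2,0=3,1->2,3->2] -> levels [6 7 8 6]
Step 7: flows [2->0,0=3,2->1,2->3] -> levels [7 8 5 7]
  -> period-2 cycle (repeats step 5); tank 2 never drops to <=4
Tank 2 never reaches <=4 within 15 steps

Answer: -1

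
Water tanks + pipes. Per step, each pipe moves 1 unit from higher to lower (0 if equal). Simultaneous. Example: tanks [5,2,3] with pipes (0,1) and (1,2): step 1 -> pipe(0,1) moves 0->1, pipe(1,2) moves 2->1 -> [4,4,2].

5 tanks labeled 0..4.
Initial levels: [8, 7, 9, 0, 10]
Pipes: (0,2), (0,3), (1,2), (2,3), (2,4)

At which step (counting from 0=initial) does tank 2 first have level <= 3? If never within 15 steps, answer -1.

Answer: -1

Derivation:
Step 1: flows [2->0,0->3,2->1,2->3,4->2] -> levels [8 8 7 2 9]
Step 2: flows [0->2,0->3,1->2,2->3,4->2] -> levels [6 7 9 4 8]
Step 3: flows [2->0,0->3,2->1,2->3,2->4] -> levels [6 8 5 6 9]
Step 4: flows [0->2,0=3,1->2,3->2,4->2] -> levels [5 7 9 5 8]
Step 5: flows [2->0,0=3,2->1,2->3,2->4] -> levels [6 8 5 6 9]
  -> period-2 cycle (repeats step 3); tank 2 never drops to <=3
Tank 2 never reaches <=3 within 15 steps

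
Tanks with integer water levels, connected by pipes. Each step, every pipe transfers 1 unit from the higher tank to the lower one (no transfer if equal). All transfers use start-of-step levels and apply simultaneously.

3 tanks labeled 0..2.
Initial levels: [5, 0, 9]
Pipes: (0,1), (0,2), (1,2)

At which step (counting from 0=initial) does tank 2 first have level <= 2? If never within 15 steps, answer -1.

Answer: -1

Derivation:
Step 1: flows [0->1,2->0,2->1] -> levels [5 2 7]
Step 2: flows [0->1,2->0,2->1] -> levels [5 4 5]
Step 3: flows [0->1,0=2,2->1] -> levels [4 6 4]
Step 4: flows [1->0,0=2,1->2] -> levels [5 4 5]
  -> period-2 cycle (repeats step 2); tank 2 never drops to <=2
Tank 2 never reaches <=2 within 15 steps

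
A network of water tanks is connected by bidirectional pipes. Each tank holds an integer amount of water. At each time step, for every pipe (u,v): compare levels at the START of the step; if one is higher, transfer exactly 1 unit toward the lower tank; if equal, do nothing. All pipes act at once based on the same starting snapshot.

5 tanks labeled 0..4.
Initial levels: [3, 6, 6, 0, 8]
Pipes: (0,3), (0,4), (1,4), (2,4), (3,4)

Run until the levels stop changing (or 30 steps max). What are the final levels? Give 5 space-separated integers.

Step 1: flows [0->3,4->0,4->1,4->2,4->3] -> levels [3 7 7 2 4]
Step 2: flows [0->3,4->0,1->4,2->4,4->3] -> levels [3 6 6 4 4]
Step 3: flows [3->0,4->0,1->4,2->4,3=4] -> levels [5 5 5 3 5]
Step 4: flows [0->3,0=4,1=4,2=4,4->3] -> levels [4 5 5 5 4]
Step 5: flows [3->0,0=4,1->4,2->4,3->4] -> levels [5 4 4 3 7]
Step 6: flows [0->3,4->0,4->1,4->2,4->3] -> levels [5 5 5 5 3]
Step 7: flows [0=3,0->4,1->4,2->4,3->4] -> levels [4 4 4 4 7]
Step 8: flows [0=3,4->0,4->1,4->2,4->3] -> levels [5 5 5 5 3]
  -> period-2 cycle: step 8 state = step 6 state; never stabilizes
  -> state at step 30: (30-6) mod 2 = 0, same as step 6 -> [5 5 5 5 3]

Answer: 5 5 5 5 3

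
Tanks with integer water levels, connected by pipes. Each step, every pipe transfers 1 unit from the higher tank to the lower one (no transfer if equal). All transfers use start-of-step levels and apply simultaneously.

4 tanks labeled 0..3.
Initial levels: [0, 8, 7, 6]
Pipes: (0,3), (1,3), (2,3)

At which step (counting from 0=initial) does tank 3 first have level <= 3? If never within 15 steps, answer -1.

Answer: 6

Derivation:
Step 1: flows [3->0,1->3,2->3] -> levels [1 7 6 7]
Step 2: flows [3->0,1=3,3->2] -> levels [2 7 7 5]
Step 3: flows [3->0,1->3,2->3] -> levels [3 6 6 6]
Step 4: flows [3->0,1=3,2=3] -> levels [4 6 6 5]
Step 5: flows [3->0,1->3,2->3] -> levels [5 5 5 6]
Step 6: flows [3->0,3->1,3->2] -> levels [6 6 6 3]
Tank 3 first reaches <=3 at step 6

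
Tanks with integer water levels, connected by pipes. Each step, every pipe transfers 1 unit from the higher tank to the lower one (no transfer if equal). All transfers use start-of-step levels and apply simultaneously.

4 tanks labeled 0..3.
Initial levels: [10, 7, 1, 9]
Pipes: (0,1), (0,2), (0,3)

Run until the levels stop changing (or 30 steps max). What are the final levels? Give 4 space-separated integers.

Step 1: flows [0->1,0->2,0->3] -> levels [7 8 2 10]
Step 2: flows [1->0,0->2,3->0] -> levels [8 7 3 9]
Step 3: flows [0->1,0->2,3->0] -> levels [7 8 4 8]
Step 4: flows [1->0,0->2,3->0] -> levels [8 7 5 7]
Step 5: flows [0->1,0->2,0->3] -> levels [5 8 6 8]
Step 6: flows [1->0,2->0,3->0] -> levels [8 7 5 7]
  -> period-2 cycle: step 6 state = step 4 state; never stabilizes
  -> state at step 30: (30-4) mod 2 = 0, same as step 4 -> [8 7 5 7]

Answer: 8 7 5 7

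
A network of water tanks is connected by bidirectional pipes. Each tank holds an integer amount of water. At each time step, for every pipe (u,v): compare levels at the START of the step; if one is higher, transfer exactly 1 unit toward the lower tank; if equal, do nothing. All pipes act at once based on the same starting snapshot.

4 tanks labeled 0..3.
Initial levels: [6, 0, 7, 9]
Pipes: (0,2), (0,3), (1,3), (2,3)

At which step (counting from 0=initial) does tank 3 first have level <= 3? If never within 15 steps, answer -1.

Step 1: flows [2->0,3->0,3->1,3->2] -> levels [8 1 7 6]
Step 2: flows [0->2,0->3,3->1,2->3] -> levels [6 2 7 7]
Step 3: flows [2->0,3->0,3->1,2=3] -> levels [8 3 6 5]
Step 4: flows [0->2,0->3,3->1,2->3] -> levels [6 4 6 6]
Step 5: flows [0=2,0=3,3->1,2=3] -> levels [6 5 6 5]
Step 6: flows [0=2,0->3,1=3,2->3] -> levels [5 5 5 7]
Step 7: flows [0=2,3->0,3->1,3->2] -> levels [6 6 6 4]
Step 8: flows [0=2,0->3,1->3,2->3] -> levels [5 5 5 7]
  -> period-2 cycle (repeats step 6); tank 3 never drops to <=3
Tank 3 never reaches <=3 within 15 steps

Answer: -1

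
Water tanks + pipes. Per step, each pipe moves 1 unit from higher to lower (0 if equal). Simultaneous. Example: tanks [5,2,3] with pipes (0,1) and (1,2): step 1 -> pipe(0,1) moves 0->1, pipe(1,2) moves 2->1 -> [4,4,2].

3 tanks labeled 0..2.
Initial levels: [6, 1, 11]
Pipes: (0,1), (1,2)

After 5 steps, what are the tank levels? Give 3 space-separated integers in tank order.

Answer: 6 6 6

Derivation:
Step 1: flows [0->1,2->1] -> levels [5 3 10]
Step 2: flows [0->1,2->1] -> levels [4 5 9]
Step 3: flows [1->0,2->1] -> levels [5 5 8]
Step 4: flows [0=1,2->1] -> levels [5 6 7]
Step 5: flows [1->0,2->1] -> levels [6 6 6]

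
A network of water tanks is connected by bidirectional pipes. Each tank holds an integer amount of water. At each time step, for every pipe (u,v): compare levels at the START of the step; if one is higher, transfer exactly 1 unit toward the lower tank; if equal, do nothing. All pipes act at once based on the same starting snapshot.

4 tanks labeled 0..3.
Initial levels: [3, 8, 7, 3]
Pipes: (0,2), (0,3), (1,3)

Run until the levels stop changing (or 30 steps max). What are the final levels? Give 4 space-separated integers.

Answer: 6 6 5 4

Derivation:
Step 1: flows [2->0,0=3,1->3] -> levels [4 7 6 4]
Step 2: flows [2->0,0=3,1->3] -> levels [5 6 5 5]
Step 3: flows [0=2,0=3,1->3] -> levels [5 5 5 6]
Step 4: flows [0=2,3->0,3->1] -> levels [6 6 5 4]
Step 5: flows [0->2,0->3,1->3] -> levels [4 5 6 6]
Step 6: flows [2->0,3->0,3->1] -> levels [6 6 5 4]
  -> period-2 cycle: step 6 state = step 4 state; never stabilizes
  -> state at step 30: (30-4) mod 2 = 0, same as step 4 -> [6 6 5 4]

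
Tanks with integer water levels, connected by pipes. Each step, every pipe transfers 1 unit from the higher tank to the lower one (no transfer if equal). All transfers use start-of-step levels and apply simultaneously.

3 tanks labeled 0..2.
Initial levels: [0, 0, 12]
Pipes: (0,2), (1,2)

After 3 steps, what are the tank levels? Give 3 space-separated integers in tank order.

Answer: 3 3 6

Derivation:
Step 1: flows [2->0,2->1] -> levels [1 1 10]
Step 2: flows [2->0,2->1] -> levels [2 2 8]
Step 3: flows [2->0,2->1] -> levels [3 3 6]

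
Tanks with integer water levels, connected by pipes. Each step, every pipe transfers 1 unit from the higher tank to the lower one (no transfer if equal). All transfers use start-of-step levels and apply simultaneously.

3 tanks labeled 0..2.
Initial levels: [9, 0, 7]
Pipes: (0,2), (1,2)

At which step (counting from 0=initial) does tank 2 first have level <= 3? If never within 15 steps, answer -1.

Step 1: flows [0->2,2->1] -> levels [8 1 7]
Step 2: flows [0->2,2->1] -> levels [7 2 7]
Step 3: flows [0=2,2->1] -> levels [7 3 6]
Step 4: flows [0->2,2->1] -> levels [6 4 6]
Step 5: flows [0=2,2->1] -> levels [6 5 5]
Step 6: flows [0->2,1=2] -> levels [5 5 6]
Step 7: flows [2->0,2->1] -> levels [6 6 4]
Step 8: flows [0->2,1->2] -> levels [5 5 6]
  -> period-2 cycle (repeats step 6); tank 2 never drops to <=3
Tank 2 never reaches <=3 within 15 steps

Answer: -1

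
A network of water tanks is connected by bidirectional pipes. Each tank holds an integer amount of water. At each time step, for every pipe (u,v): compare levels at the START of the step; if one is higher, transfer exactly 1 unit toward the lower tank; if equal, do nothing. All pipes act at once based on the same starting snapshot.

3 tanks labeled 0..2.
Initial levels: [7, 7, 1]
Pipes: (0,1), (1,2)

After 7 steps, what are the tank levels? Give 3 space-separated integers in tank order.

Step 1: flows [0=1,1->2] -> levels [7 6 2]
Step 2: flows [0->1,1->2] -> levels [6 6 3]
Step 3: flows [0=1,1->2] -> levels [6 5 4]
Step 4: flows [0->1,1->2] -> levels [5 5 5]
Step 5: flows [0=1,1=2] -> levels [5 5 5]
  -> stable; steps 6..7 unchanged -> [5 5 5]

Answer: 5 5 5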